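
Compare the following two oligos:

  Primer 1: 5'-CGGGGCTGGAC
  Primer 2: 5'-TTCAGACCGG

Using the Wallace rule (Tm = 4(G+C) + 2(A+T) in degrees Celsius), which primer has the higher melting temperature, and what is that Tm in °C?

Primer 1, 40°C

Primer 1: A+T=2, G+C=9 → Tm = 2(2)+4(9) = 40°C
Primer 2: A+T=4, G+C=6 → Tm = 2(4)+4(6) = 32°C
40°C vs 32°C → primer 1 is higher.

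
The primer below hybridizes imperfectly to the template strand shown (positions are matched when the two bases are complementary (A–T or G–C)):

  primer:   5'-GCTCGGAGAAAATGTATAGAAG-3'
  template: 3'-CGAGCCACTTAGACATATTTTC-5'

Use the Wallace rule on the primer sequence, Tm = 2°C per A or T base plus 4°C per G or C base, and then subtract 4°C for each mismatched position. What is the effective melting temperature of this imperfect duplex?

46°C

Primer base counts: A=9, T=4, G=7, C=2 → A+T=13, G+C=9
Perfect-match Tm = 2(13) + 4(9) = 26 + 36 = 62°C
Mismatches (positions where the bases are not complementary): 4 (at positions 7, 11, 12, 19)
Effective Tm = 62 − 4×4 = 62 − 16 = 46°C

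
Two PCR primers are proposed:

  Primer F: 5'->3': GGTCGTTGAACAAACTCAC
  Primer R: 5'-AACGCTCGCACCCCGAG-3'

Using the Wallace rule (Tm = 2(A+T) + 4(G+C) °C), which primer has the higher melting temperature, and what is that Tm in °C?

Primer F: A+T=10, G+C=9 → Tm = 2(10)+4(9) = 56°C
Primer R: A+T=5, G+C=12 → Tm = 2(5)+4(12) = 58°C
56°C vs 58°C → primer R is higher.

Primer R, 58°C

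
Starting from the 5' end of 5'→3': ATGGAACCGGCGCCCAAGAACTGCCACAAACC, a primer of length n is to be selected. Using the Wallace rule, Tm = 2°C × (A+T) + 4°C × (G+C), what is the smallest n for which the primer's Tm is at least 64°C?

First 19 bases: ATGGAACCGGCGCCCAAGA → Tm = 62°C (< 64°C)
First 20 bases: ATGGAACCGGCGCCCAAGAA → Tm = 64°C (≥ 64°C)
Each additional base adds 2°C (A/T) or 4°C (G/C), so Tm is non-decreasing in n; n = 20 is the first length to reach 64°C.

n = 20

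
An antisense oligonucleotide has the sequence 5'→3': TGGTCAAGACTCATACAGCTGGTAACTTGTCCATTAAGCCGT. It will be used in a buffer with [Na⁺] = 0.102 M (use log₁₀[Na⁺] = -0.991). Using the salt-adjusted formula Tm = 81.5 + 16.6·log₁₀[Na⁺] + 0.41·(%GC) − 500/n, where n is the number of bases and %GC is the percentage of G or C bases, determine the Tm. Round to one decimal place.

Length n = 42. G=9, C=10, A=11, T=12
G+C = 19, so %GC = 19/42 × 100 = 45.238%
Salt term: 16.6 × (-0.991) = -16.451
GC term: 0.41 × 45.238 = 18.548; length term: −500/42 = −11.905
Tm = 81.5 + (-16.451) + 18.548 − 11.905 = 71.692 → 71.7°C

71.7°C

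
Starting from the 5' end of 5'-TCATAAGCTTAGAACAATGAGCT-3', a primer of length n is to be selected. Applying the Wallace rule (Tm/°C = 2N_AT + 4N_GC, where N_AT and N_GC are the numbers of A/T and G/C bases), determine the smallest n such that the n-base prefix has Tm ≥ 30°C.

n = 12

First 11 bases: TCATAAGCTTA → Tm = 28°C (< 30°C)
First 12 bases: TCATAAGCTTAG → Tm = 32°C (≥ 30°C)
Since every base adds ≥2°C, Tm only increases with n, so the threshold is first crossed at n = 12.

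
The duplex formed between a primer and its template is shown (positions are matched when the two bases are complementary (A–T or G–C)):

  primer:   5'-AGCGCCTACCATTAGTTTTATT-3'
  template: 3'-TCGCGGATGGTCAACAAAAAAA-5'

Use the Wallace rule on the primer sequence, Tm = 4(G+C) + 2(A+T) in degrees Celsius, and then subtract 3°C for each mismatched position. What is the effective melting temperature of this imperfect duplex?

51°C

Primer base counts: A=5, T=9, G=3, C=5 → A+T=14, G+C=8
Perfect-match Tm = 2(14) + 4(8) = 28 + 32 = 60°C
Mismatches (positions where the bases are not complementary): 3 (at positions 12, 14, 20)
Effective Tm = 60 − 3×3 = 60 − 9 = 51°C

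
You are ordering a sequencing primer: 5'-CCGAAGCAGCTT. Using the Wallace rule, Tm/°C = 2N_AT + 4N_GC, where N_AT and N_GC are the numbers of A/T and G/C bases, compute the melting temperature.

38°C

Scanning the sequence gives C=4, A=3, T=2, G=3.
AT pairs contribute 5, GC pairs contribute 7.
Tm = 2(5) + 4(7) = 10 + 28 = 38°C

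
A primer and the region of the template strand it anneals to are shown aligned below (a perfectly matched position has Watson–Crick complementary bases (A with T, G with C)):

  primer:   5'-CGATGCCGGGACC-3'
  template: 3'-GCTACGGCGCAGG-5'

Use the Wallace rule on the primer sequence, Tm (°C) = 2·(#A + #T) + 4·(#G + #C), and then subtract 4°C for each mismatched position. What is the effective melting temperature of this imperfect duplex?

38°C

Primer base counts: A=2, T=1, G=5, C=5 → A+T=3, G+C=10
Perfect-match Tm = 2(3) + 4(10) = 6 + 40 = 46°C
Mismatches (positions where the bases are not complementary): 2 (at positions 9, 11)
Effective Tm = 46 − 2×4 = 46 − 8 = 38°C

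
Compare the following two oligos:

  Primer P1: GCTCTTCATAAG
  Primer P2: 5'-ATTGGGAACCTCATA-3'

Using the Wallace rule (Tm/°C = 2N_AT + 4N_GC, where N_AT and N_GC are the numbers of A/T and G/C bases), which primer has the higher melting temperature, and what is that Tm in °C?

Primer P2, 42°C

Primer P1: A+T=7, G+C=5 → Tm = 2(7)+4(5) = 34°C
Primer P2: A+T=9, G+C=6 → Tm = 2(9)+4(6) = 42°C
34°C vs 42°C → primer P2 is higher.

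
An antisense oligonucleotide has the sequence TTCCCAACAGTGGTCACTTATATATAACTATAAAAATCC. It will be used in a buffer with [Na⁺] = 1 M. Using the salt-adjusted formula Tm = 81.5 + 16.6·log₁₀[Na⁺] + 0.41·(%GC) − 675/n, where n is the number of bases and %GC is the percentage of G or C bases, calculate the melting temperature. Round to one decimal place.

Length n = 39. Counting bases: C=9, A=15, G=3, T=12
G+C = 12, so %GC = 12/39 × 100 = 30.769%
Salt term: 16.6 × (0) = 0
GC term: 0.41 × 30.769 = 12.615; length term: −675/39 = −17.308
Tm = 81.5 + (0) + 12.615 − 17.308 = 76.807 → 76.8°C

76.8°C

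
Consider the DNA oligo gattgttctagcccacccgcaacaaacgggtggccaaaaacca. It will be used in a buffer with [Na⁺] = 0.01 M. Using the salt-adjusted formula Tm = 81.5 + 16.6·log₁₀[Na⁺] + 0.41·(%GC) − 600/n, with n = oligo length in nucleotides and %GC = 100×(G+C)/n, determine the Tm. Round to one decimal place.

56.3°C

Length n = 43. Base counts: G=9, C=14, T=6, A=14
G+C = 23, so %GC = 23/43 × 100 = 53.488%
Salt term: 16.6 × (-2) = -33.2
GC term: 0.41 × 53.488 = 21.93; length term: −600/43 = −13.953
Tm = 81.5 + (-33.2) + 21.93 − 13.953 = 56.277 → 56.3°C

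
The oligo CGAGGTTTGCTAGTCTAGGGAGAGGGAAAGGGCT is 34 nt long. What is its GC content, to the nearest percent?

G=15, T=7, A=8, C=4
G+C = 15 + 4 = 19 out of 34 bases
%GC = 19/34 × 100 = 55.88% ≈ 56%

56%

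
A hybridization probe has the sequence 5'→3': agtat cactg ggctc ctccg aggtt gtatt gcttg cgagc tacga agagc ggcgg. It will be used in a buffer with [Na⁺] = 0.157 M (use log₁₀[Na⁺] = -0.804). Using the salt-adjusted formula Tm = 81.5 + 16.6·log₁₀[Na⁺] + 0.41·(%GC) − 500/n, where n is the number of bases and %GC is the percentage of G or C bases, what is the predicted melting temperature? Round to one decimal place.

82.9°C

Length n = 55. Base counts: T=13, C=13, A=10, G=19
G+C = 32, so %GC = 32/55 × 100 = 58.182%
Salt term: 16.6 × (-0.804) = -13.346
GC term: 0.41 × 58.182 = 23.855; length term: −500/55 = −9.091
Tm = 81.5 + (-13.346) + 23.855 − 9.091 = 82.918 → 82.9°C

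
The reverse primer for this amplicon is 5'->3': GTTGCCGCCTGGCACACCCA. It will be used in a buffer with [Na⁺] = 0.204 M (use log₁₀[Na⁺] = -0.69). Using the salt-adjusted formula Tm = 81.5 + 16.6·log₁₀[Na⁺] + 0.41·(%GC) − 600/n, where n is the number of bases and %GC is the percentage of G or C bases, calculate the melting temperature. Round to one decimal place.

68.7°C

Length n = 20. Base counts: G=5, C=9, T=3, A=3
G+C = 14, so %GC = 14/20 × 100 = 70%
Salt term: 16.6 × (-0.69) = -11.454
GC term: 0.41 × 70 = 28.7; length term: −600/20 = −30
Tm = 81.5 + (-11.454) + 28.7 − 30 = 68.746 → 68.7°C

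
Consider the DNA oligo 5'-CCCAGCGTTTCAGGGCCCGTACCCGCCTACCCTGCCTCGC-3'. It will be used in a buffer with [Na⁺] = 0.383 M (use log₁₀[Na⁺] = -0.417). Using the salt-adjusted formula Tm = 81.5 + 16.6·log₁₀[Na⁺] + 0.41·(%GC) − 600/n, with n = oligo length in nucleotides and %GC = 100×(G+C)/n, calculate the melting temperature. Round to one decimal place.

89.3°C

Length n = 40. A=4, G=9, T=7, C=20
G+C = 29, so %GC = 29/40 × 100 = 72.5%
Salt term: 16.6 × (-0.417) = -6.922
GC term: 0.41 × 72.5 = 29.725; length term: −600/40 = −15
Tm = 81.5 + (-6.922) + 29.725 − 15 = 89.303 → 89.3°C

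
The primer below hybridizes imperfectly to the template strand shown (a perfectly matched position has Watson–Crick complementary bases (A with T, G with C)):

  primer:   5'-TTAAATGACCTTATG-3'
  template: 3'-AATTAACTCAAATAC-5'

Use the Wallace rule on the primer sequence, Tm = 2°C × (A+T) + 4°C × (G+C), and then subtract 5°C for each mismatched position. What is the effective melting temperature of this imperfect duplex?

23°C

Primer base counts: A=5, T=6, G=2, C=2 → A+T=11, G+C=4
Perfect-match Tm = 2(11) + 4(4) = 22 + 16 = 38°C
Mismatches (positions where the bases are not complementary): 3 (at positions 5, 9, 10)
Effective Tm = 38 − 3×5 = 38 − 15 = 23°C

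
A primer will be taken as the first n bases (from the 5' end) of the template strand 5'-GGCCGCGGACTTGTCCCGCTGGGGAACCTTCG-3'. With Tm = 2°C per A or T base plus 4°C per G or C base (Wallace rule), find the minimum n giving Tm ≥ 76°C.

n = 22

First 21 bases: GGCCGCGGACTTGTCCCGCTG → Tm = 74°C (< 76°C)
First 22 bases: GGCCGCGGACTTGTCCCGCTGG → Tm = 78°C (≥ 76°C)
Since every base adds ≥2°C, Tm only increases with n, so the threshold is first crossed at n = 22.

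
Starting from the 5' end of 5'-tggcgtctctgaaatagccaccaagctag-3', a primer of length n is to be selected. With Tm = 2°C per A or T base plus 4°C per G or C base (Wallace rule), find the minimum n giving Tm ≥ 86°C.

n = 29

First 28 bases: TGGCGTCTCTGAAATAGCCACCAAGCTA → Tm = 84°C (< 86°C)
First 29 bases: TGGCGTCTCTGAAATAGCCACCAAGCTAG → Tm = 88°C (≥ 86°C)
Since every base adds ≥2°C, Tm only increases with n, so the threshold is first crossed at n = 29.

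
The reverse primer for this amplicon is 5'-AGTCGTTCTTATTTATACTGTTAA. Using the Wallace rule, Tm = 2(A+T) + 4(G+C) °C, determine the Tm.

60°C

Counting bases: A=6, C=3, T=12, G=3
AT pairs contribute 18, GC pairs contribute 6.
Tm = 4·6 + 2·18 = 24 + 36 = 60°C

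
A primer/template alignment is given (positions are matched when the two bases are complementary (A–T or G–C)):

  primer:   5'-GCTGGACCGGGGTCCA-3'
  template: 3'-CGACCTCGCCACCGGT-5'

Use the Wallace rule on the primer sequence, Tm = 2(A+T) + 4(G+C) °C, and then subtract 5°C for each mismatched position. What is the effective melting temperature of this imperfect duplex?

41°C

Primer base counts: A=2, T=2, G=7, C=5 → A+T=4, G+C=12
Perfect-match Tm = 2(4) + 4(12) = 8 + 48 = 56°C
Mismatches (positions where the bases are not complementary): 3 (at positions 7, 11, 13)
Effective Tm = 56 − 3×5 = 56 − 15 = 41°C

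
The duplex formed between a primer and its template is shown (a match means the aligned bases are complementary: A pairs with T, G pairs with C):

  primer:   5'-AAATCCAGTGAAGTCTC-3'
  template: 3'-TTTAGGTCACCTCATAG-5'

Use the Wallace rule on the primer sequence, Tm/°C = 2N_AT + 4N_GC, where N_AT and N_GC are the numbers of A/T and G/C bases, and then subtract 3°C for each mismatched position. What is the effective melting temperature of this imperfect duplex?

Primer base counts: A=6, T=4, G=3, C=4 → A+T=10, G+C=7
Perfect-match Tm = 2(10) + 4(7) = 20 + 28 = 48°C
Mismatches (positions where the bases are not complementary): 2 (at positions 11, 15)
Effective Tm = 48 − 2×3 = 48 − 6 = 42°C

42°C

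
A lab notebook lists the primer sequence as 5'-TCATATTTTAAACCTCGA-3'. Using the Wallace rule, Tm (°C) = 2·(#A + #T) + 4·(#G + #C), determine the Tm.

Scanning the sequence gives G=1, A=6, T=7, C=4.
A+T = 13, G+C = 5
Tm = 2×13 + 4×5 = 46°C

46°C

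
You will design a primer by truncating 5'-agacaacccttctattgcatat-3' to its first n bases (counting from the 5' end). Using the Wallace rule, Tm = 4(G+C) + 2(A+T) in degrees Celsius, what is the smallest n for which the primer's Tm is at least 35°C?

n = 12

First 11 bases: AGACAACCCTT → Tm = 32°C (< 35°C)
First 12 bases: AGACAACCCTTC → Tm = 36°C (≥ 35°C)
Since every base adds ≥2°C, Tm only increases with n, so the threshold is first crossed at n = 12.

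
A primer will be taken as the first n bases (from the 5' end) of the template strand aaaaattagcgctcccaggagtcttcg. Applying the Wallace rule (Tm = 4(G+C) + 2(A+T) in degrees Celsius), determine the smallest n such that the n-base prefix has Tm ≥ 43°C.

First 15 bases: AAAAATTAGCGCTCC → Tm = 42°C (< 43°C)
First 16 bases: AAAAATTAGCGCTCCC → Tm = 46°C (≥ 43°C)
Since every base adds ≥2°C, Tm only increases with n, so the threshold is first crossed at n = 16.

n = 16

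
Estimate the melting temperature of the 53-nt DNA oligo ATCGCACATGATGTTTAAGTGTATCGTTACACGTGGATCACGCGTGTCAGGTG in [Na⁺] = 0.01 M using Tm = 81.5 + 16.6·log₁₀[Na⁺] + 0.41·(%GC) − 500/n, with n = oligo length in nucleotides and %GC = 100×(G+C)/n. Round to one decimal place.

58.2°C

Length n = 53. Scanning the sequence gives C=10, T=16, G=15, A=12.
G+C = 25, so %GC = 25/53 × 100 = 47.17%
Salt term: 16.6 × (-2) = -33.2
GC term: 0.41 × 47.17 = 19.34; length term: −500/53 = −9.434
Tm = 81.5 + (-33.2) + 19.34 − 9.434 = 58.206 → 58.2°C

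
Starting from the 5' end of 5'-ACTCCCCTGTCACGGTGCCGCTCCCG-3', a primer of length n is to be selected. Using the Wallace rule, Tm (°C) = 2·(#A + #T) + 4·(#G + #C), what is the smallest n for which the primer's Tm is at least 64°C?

First 18 bases: ACTCCCCTGTCACGGTGC → Tm = 60°C (< 64°C)
First 19 bases: ACTCCCCTGTCACGGTGCC → Tm = 64°C (≥ 64°C)
Since every base adds ≥2°C, Tm only increases with n, so the threshold is first crossed at n = 19.

n = 19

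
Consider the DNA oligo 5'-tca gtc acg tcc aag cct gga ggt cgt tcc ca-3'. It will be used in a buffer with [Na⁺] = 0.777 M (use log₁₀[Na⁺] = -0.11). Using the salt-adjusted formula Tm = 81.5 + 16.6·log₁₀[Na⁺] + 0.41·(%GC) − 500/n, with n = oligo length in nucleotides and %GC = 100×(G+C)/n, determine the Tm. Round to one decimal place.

Length n = 32. Counting bases: A=6, G=8, C=11, T=7
G+C = 19, so %GC = 19/32 × 100 = 59.375%
Salt term: 16.6 × (-0.11) = -1.826
GC term: 0.41 × 59.375 = 24.344; length term: −500/32 = −15.625
Tm = 81.5 + (-1.826) + 24.344 − 15.625 = 88.393 → 88.4°C

88.4°C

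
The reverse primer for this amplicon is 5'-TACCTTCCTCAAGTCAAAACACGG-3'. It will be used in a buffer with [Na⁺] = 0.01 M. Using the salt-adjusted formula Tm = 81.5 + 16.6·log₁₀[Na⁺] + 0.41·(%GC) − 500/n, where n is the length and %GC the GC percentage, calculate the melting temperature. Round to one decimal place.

46.3°C

Length n = 24. G=3, A=8, T=5, C=8
G+C = 11, so %GC = 11/24 × 100 = 45.833%
Salt term: 16.6 × (-2) = -33.2
GC term: 0.41 × 45.833 = 18.792; length term: −500/24 = −20.833
Tm = 81.5 + (-33.2) + 18.792 − 20.833 = 46.259 → 46.3°C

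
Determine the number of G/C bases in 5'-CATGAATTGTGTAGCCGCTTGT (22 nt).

A=4, C=4, T=8, G=6
Total G or C: 6 + 4 = 10

10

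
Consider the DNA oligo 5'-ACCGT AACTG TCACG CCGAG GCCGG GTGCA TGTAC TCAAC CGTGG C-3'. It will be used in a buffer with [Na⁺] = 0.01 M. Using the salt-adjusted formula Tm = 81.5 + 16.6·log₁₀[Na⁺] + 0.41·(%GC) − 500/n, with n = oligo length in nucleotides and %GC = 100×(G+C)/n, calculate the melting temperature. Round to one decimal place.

63.3°C

Length n = 46. C=15, A=9, T=8, G=14
G+C = 29, so %GC = 29/46 × 100 = 63.043%
Salt term: 16.6 × (-2) = -33.2
GC term: 0.41 × 63.043 = 25.848; length term: −500/46 = −10.87
Tm = 81.5 + (-33.2) + 25.848 − 10.87 = 63.278 → 63.3°C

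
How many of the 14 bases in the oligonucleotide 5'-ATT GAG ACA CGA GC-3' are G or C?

7

Counting bases: C=3, T=2, A=5, G=4
G+C = 4 + 3 = 7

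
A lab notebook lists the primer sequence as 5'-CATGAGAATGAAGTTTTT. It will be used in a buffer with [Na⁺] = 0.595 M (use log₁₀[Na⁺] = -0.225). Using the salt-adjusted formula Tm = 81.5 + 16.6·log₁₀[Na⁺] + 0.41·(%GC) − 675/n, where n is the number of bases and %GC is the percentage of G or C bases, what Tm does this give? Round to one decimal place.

51.7°C

Length n = 18. C=1, T=7, G=4, A=6
G+C = 5, so %GC = 5/18 × 100 = 27.778%
Salt term: 16.6 × (-0.225) = -3.735
GC term: 0.41 × 27.778 = 11.389; length term: −675/18 = −37.5
Tm = 81.5 + (-3.735) + 11.389 − 37.5 = 51.654 → 51.7°C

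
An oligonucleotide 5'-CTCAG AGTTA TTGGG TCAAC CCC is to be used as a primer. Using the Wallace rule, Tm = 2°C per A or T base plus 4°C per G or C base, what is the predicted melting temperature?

70°C

Base counts: G=5, T=6, A=5, C=7
A+T = 11, G+C = 12
Tm = 4·12 + 2·11 = 48 + 22 = 70°C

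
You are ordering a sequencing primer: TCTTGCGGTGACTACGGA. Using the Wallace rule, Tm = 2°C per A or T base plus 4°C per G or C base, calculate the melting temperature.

56°C

Base counts: A=3, C=4, G=6, T=5
AT pairs contribute 8, GC pairs contribute 10.
Tm = 4·10 + 2·8 = 40 + 16 = 56°C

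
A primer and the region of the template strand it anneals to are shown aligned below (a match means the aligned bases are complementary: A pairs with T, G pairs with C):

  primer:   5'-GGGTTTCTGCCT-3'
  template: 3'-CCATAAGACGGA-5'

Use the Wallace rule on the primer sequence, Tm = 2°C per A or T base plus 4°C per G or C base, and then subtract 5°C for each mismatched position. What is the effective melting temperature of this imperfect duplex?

Primer base counts: A=0, T=5, G=4, C=3 → A+T=5, G+C=7
Perfect-match Tm = 2(5) + 4(7) = 10 + 28 = 38°C
Mismatches (positions where the bases are not complementary): 2 (at positions 3, 4)
Effective Tm = 38 − 2×5 = 38 − 10 = 28°C

28°C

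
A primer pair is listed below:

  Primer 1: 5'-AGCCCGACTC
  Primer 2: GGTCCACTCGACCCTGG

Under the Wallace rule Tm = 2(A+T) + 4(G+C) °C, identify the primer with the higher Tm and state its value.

Primer 1: A+T=3, G+C=7 → Tm = 2(3)+4(7) = 34°C
Primer 2: A+T=5, G+C=12 → Tm = 2(5)+4(12) = 58°C
34°C vs 58°C → primer 2 is higher.

Primer 2, 58°C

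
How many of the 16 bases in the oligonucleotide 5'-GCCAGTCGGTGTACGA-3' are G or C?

10

Counting bases: C=4, G=6, A=3, T=3
G+C = 6 + 4 = 10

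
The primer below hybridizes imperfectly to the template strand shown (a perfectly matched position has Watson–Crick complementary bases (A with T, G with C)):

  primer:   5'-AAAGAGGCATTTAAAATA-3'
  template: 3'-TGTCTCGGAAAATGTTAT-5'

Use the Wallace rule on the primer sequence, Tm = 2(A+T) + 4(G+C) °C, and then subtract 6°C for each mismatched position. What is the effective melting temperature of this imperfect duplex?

20°C

Primer base counts: A=10, T=4, G=3, C=1 → A+T=14, G+C=4
Perfect-match Tm = 2(14) + 4(4) = 28 + 16 = 44°C
Mismatches (positions where the bases are not complementary): 4 (at positions 2, 7, 9, 14)
Effective Tm = 44 − 4×6 = 44 − 24 = 20°C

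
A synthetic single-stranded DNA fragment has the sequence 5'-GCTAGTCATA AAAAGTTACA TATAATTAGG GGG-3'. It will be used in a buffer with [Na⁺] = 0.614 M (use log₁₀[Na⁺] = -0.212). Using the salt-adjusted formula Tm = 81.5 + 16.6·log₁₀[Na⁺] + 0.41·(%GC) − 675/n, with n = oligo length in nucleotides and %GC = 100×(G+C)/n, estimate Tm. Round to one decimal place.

71.2°C

Length n = 33. T=9, C=3, A=13, G=8
G+C = 11, so %GC = 11/33 × 100 = 33.333%
Salt term: 16.6 × (-0.212) = -3.519
GC term: 0.41 × 33.333 = 13.667; length term: −675/33 = −20.455
Tm = 81.5 + (-3.519) + 13.667 − 20.455 = 71.193 → 71.2°C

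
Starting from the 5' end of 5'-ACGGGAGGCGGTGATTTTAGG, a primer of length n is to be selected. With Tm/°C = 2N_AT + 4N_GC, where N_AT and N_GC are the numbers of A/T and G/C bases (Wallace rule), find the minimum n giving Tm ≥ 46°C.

n = 13

First 12 bases: ACGGGAGGCGGT → Tm = 42°C (< 46°C)
First 13 bases: ACGGGAGGCGGTG → Tm = 46°C (≥ 46°C)
Since every base adds ≥2°C, Tm only increases with n, so the threshold is first crossed at n = 13.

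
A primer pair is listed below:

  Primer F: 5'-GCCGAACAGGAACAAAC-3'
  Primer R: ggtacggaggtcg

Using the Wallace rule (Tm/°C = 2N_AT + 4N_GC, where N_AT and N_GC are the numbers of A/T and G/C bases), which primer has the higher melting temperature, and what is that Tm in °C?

Primer F: A+T=8, G+C=9 → Tm = 2(8)+4(9) = 52°C
Primer R: A+T=4, G+C=9 → Tm = 2(4)+4(9) = 44°C
52°C vs 44°C → primer F is higher.

Primer F, 52°C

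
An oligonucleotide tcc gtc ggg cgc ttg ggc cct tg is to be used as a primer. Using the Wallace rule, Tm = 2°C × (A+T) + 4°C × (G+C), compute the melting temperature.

Counting bases: T=6, C=8, A=0, G=9
A+T = 6, G+C = 17
Tm = 2(6) + 4(17) = 12 + 68 = 80°C

80°C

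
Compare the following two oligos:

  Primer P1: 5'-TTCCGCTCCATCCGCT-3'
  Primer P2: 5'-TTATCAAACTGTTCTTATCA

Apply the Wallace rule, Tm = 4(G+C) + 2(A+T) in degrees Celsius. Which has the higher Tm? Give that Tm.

Primer P1: A+T=6, G+C=10 → Tm = 2(6)+4(10) = 52°C
Primer P2: A+T=15, G+C=5 → Tm = 2(15)+4(5) = 50°C
52°C vs 50°C → primer P1 is higher.

Primer P1, 52°C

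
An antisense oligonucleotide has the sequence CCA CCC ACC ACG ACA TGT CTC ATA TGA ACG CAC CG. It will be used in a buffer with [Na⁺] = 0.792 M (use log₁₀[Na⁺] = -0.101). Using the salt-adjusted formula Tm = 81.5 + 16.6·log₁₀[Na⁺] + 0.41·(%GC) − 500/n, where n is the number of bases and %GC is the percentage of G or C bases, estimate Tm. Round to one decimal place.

Length n = 35. Base counts: T=5, C=15, A=10, G=5
G+C = 20, so %GC = 20/35 × 100 = 57.143%
Salt term: 16.6 × (-0.101) = -1.677
GC term: 0.41 × 57.143 = 23.429; length term: −500/35 = −14.286
Tm = 81.5 + (-1.677) + 23.429 − 14.286 = 88.966 → 89.0°C

89.0°C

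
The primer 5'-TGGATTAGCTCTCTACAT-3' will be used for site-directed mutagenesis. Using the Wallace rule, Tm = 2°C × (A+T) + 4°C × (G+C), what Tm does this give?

Counting bases: A=4, T=7, G=3, C=4
A+T = 11, G+C = 7
Tm = 2(11) + 4(7) = 22 + 28 = 50°C

50°C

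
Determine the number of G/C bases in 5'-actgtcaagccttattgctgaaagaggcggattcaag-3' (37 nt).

G=10, T=9, C=7, A=11
G+C = 10 + 7 = 17

17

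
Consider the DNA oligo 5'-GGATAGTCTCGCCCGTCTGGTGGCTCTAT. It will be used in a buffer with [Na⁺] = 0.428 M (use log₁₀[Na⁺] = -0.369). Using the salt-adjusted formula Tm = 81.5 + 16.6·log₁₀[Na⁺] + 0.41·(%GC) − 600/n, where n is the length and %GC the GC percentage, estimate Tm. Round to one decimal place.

Length n = 29. Scanning the sequence gives C=8, T=9, A=3, G=9.
G+C = 17, so %GC = 17/29 × 100 = 58.621%
Salt term: 16.6 × (-0.369) = -6.125
GC term: 0.41 × 58.621 = 24.035; length term: −600/29 = −20.69
Tm = 81.5 + (-6.125) + 24.035 − 20.69 = 78.72 → 78.7°C

78.7°C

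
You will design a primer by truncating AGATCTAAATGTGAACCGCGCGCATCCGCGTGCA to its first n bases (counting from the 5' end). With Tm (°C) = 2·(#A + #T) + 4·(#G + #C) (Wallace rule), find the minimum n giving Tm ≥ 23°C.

n = 10

First 9 bases: AGATCTAAA → Tm = 22°C (< 23°C)
First 10 bases: AGATCTAAAT → Tm = 24°C (≥ 23°C)
Each additional base adds 2°C (A/T) or 4°C (G/C), so Tm is non-decreasing in n; n = 10 is the first length to reach 23°C.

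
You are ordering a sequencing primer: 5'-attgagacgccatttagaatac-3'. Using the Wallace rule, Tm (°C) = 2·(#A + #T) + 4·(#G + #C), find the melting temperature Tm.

60°C

Scanning the sequence gives T=6, C=4, G=4, A=8.
So N_AT = 14 and N_GC = 8.
Tm = 4·8 + 2·14 = 32 + 28 = 60°C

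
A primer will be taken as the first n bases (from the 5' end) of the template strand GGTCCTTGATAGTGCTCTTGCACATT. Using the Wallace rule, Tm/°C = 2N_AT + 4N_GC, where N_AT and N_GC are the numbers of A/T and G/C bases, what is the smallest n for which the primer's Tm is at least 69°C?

n = 23

First 22 bases: GGTCCTTGATAGTGCTCTTGCA → Tm = 66°C (< 69°C)
First 23 bases: GGTCCTTGATAGTGCTCTTGCAC → Tm = 70°C (≥ 69°C)
Since every base adds ≥2°C, Tm only increases with n, so the threshold is first crossed at n = 23.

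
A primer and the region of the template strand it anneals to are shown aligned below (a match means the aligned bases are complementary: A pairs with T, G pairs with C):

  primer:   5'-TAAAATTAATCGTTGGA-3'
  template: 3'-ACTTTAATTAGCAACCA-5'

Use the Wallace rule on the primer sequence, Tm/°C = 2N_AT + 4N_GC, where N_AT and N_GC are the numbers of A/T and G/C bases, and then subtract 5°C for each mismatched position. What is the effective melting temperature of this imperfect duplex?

Primer base counts: A=7, T=6, G=3, C=1 → A+T=13, G+C=4
Perfect-match Tm = 2(13) + 4(4) = 26 + 16 = 42°C
Mismatches (positions where the bases are not complementary): 2 (at positions 2, 17)
Effective Tm = 42 − 2×5 = 42 − 10 = 32°C

32°C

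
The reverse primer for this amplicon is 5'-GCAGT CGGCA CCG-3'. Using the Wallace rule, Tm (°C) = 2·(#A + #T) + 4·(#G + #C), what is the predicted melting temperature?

46°C

G=5, T=1, A=2, C=5
So N_AT = 3 and N_GC = 10.
Tm = 2(3) + 4(10) = 6 + 40 = 46°C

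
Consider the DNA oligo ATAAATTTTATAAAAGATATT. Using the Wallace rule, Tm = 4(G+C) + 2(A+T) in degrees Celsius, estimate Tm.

44°C

A=11, T=9, C=0, G=1
AT pairs contribute 20, GC pairs contribute 1.
Tm = 2(20) + 4(1) = 40 + 4 = 44°C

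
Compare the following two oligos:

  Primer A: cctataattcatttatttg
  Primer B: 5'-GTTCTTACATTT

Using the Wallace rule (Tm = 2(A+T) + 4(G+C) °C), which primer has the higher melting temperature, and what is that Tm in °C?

Primer A, 46°C

Primer A: A+T=15, G+C=4 → Tm = 2(15)+4(4) = 46°C
Primer B: A+T=9, G+C=3 → Tm = 2(9)+4(3) = 30°C
46°C vs 30°C → primer A is higher.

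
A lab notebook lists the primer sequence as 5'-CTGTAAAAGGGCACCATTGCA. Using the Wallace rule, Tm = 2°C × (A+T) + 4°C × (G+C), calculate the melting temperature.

62°C

Scanning the sequence gives T=4, C=5, G=5, A=7.
A+T = 11, G+C = 10
Tm = 2×11 + 4×10 = 62°C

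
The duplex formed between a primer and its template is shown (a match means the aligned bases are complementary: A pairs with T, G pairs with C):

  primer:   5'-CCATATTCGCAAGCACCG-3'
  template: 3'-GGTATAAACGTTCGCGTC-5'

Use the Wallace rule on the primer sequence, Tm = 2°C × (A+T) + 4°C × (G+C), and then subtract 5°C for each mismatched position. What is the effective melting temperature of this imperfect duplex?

Primer base counts: A=5, T=3, G=3, C=7 → A+T=8, G+C=10
Perfect-match Tm = 2(8) + 4(10) = 16 + 40 = 56°C
Mismatches (positions where the bases are not complementary): 3 (at positions 8, 15, 17)
Effective Tm = 56 − 3×5 = 56 − 15 = 41°C

41°C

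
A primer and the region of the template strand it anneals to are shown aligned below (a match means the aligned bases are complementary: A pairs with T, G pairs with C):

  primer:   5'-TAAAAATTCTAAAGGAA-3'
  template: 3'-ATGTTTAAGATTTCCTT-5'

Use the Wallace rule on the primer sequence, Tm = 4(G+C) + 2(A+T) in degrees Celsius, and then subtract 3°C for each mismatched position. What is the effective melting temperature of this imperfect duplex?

37°C

Primer base counts: A=10, T=4, G=2, C=1 → A+T=14, G+C=3
Perfect-match Tm = 2(14) + 4(3) = 28 + 12 = 40°C
Mismatches (positions where the bases are not complementary): 1 (at position 3)
Effective Tm = 40 − 1×3 = 40 − 3 = 37°C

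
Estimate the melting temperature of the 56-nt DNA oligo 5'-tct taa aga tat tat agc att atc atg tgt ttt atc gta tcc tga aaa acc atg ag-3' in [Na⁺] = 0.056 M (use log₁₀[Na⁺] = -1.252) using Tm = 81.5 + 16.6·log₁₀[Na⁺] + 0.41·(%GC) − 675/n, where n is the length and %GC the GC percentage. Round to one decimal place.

Length n = 56. G=8, A=19, C=8, T=21
G+C = 16, so %GC = 16/56 × 100 = 28.571%
Salt term: 16.6 × (-1.252) = -20.783
GC term: 0.41 × 28.571 = 11.714; length term: −675/56 = −12.054
Tm = 81.5 + (-20.783) + 11.714 − 12.054 = 60.377 → 60.4°C

60.4°C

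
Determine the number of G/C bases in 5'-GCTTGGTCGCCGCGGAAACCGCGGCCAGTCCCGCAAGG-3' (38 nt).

Scanning the sequence gives A=6, T=4, G=14, C=14.
Total G or C: 14 + 14 = 28

28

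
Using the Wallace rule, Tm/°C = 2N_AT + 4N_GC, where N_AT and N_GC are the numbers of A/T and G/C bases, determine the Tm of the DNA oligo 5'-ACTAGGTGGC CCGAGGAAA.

60°C

Scanning the sequence gives G=7, A=6, T=2, C=4.
A+T = 8, G+C = 11
Tm = 2(8) + 4(11) = 16 + 44 = 60°C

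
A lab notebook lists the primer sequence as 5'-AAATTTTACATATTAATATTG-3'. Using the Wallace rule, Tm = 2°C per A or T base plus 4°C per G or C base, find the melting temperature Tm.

Counting bases: G=1, A=9, T=10, C=1
A+T = 19, G+C = 2
Tm = 4·2 + 2·19 = 8 + 38 = 46°C

46°C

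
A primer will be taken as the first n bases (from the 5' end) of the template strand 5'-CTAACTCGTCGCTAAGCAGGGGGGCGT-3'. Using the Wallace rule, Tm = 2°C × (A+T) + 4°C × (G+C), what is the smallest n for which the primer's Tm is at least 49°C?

First 16 bases: CTAACTCGTCGCTAAG → Tm = 48°C (< 49°C)
First 17 bases: CTAACTCGTCGCTAAGC → Tm = 52°C (≥ 49°C)
Each additional base adds 2°C (A/T) or 4°C (G/C), so Tm is non-decreasing in n; n = 17 is the first length to reach 49°C.

n = 17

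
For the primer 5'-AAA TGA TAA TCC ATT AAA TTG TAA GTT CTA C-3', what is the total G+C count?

7

Counting bases: A=13, T=11, C=4, G=3
Total G or C: 3 + 4 = 7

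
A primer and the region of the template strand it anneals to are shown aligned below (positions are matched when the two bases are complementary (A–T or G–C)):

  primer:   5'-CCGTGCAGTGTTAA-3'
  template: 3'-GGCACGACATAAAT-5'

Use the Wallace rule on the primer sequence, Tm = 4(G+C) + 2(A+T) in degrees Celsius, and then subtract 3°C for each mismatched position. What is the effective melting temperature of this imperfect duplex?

33°C

Primer base counts: A=3, T=4, G=4, C=3 → A+T=7, G+C=7
Perfect-match Tm = 2(7) + 4(7) = 14 + 28 = 42°C
Mismatches (positions where the bases are not complementary): 3 (at positions 7, 10, 13)
Effective Tm = 42 − 3×3 = 42 − 9 = 33°C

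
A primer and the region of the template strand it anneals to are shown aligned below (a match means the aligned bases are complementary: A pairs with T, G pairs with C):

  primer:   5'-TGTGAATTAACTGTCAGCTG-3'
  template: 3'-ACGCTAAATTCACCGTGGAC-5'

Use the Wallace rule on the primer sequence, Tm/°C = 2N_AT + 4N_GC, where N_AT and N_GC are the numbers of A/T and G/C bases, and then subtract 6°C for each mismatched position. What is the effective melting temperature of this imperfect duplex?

Primer base counts: A=5, T=7, G=5, C=3 → A+T=12, G+C=8
Perfect-match Tm = 2(12) + 4(8) = 24 + 32 = 56°C
Mismatches (positions where the bases are not complementary): 5 (at positions 3, 6, 11, 14, 17)
Effective Tm = 56 − 5×6 = 56 − 30 = 26°C

26°C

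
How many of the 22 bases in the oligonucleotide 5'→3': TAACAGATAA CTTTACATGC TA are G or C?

Scanning the sequence gives T=7, G=2, A=9, C=4.
G+C = 2 + 4 = 6

6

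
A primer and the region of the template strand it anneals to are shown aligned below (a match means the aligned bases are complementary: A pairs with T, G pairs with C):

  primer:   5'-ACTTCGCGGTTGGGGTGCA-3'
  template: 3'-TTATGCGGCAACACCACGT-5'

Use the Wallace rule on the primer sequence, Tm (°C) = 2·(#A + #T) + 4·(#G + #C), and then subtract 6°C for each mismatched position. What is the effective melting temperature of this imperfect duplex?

38°C

Primer base counts: A=2, T=5, G=8, C=4 → A+T=7, G+C=12
Perfect-match Tm = 2(7) + 4(12) = 14 + 48 = 62°C
Mismatches (positions where the bases are not complementary): 4 (at positions 2, 4, 8, 13)
Effective Tm = 62 − 4×6 = 62 − 24 = 38°C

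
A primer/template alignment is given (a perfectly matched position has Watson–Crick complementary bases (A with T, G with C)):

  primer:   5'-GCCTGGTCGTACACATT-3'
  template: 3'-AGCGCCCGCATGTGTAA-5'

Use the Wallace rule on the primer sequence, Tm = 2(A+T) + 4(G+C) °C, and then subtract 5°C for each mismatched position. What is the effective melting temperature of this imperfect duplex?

Primer base counts: A=3, T=5, G=4, C=5 → A+T=8, G+C=9
Perfect-match Tm = 2(8) + 4(9) = 16 + 36 = 52°C
Mismatches (positions where the bases are not complementary): 4 (at positions 1, 3, 4, 7)
Effective Tm = 52 − 4×5 = 52 − 20 = 32°C

32°C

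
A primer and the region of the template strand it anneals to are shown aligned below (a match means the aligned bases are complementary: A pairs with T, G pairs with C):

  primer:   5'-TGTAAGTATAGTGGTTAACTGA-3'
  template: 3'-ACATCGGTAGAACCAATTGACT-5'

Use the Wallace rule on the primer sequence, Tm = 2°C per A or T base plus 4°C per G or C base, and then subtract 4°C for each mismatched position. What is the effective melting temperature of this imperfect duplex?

38°C

Primer base counts: A=7, T=8, G=6, C=1 → A+T=15, G+C=7
Perfect-match Tm = 2(15) + 4(7) = 30 + 28 = 58°C
Mismatches (positions where the bases are not complementary): 5 (at positions 5, 6, 7, 10, 11)
Effective Tm = 58 − 5×4 = 58 − 20 = 38°C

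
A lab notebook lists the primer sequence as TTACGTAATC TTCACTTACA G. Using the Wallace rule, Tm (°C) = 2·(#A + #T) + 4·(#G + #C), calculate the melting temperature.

Counting bases: A=6, T=8, G=2, C=5
AT pairs contribute 14, GC pairs contribute 7.
Tm = 2(14) + 4(7) = 28 + 28 = 56°C

56°C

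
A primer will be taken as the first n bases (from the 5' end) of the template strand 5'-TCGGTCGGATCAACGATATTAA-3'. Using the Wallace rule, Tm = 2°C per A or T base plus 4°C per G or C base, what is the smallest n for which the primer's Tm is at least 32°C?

n = 10

First 9 bases: TCGGTCGGA → Tm = 30°C (< 32°C)
First 10 bases: TCGGTCGGAT → Tm = 32°C (≥ 32°C)
Each additional base adds 2°C (A/T) or 4°C (G/C), so Tm is non-decreasing in n; n = 10 is the first length to reach 32°C.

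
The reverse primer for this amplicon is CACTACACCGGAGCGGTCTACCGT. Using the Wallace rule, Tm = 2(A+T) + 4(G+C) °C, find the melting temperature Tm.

78°C

Counting bases: A=5, C=9, T=4, G=6
AT pairs contribute 9, GC pairs contribute 15.
Tm = 2(9) + 4(15) = 18 + 60 = 78°C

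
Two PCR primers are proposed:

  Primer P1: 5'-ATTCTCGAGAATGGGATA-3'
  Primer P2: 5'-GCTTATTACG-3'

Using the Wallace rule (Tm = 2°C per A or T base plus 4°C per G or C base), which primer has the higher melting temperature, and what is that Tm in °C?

Primer P1: A+T=11, G+C=7 → Tm = 2(11)+4(7) = 50°C
Primer P2: A+T=6, G+C=4 → Tm = 2(6)+4(4) = 28°C
50°C vs 28°C → primer P1 is higher.

Primer P1, 50°C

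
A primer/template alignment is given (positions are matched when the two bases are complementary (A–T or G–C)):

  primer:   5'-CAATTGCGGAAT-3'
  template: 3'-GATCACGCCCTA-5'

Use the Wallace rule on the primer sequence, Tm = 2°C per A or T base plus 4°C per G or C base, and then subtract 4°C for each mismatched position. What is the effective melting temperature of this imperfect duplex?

Primer base counts: A=4, T=3, G=3, C=2 → A+T=7, G+C=5
Perfect-match Tm = 2(7) + 4(5) = 14 + 20 = 34°C
Mismatches (positions where the bases are not complementary): 3 (at positions 2, 4, 10)
Effective Tm = 34 − 3×4 = 34 − 12 = 22°C

22°C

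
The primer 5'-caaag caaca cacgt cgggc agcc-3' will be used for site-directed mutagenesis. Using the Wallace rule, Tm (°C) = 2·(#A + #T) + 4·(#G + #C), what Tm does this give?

Counting bases: A=8, G=6, T=1, C=9
So N_AT = 9 and N_GC = 15.
Tm = 2×9 + 4×15 = 78°C

78°C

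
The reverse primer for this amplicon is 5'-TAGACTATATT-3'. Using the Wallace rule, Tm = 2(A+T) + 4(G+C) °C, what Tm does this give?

26°C

Scanning the sequence gives T=5, C=1, A=4, G=1.
A+T = 9, G+C = 2
Tm = 2(9) + 4(2) = 18 + 8 = 26°C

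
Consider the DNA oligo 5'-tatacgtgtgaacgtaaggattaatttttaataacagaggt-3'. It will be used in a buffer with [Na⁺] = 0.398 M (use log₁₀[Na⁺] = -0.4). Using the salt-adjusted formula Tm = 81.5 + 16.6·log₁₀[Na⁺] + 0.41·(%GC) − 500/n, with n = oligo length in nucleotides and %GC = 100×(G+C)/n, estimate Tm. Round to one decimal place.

Length n = 41. C=3, A=15, T=14, G=9
G+C = 12, so %GC = 12/41 × 100 = 29.268%
Salt term: 16.6 × (-0.4) = -6.64
GC term: 0.41 × 29.268 = 12; length term: −500/41 = −12.195
Tm = 81.5 + (-6.64) + 12 − 12.195 = 74.665 → 74.7°C

74.7°C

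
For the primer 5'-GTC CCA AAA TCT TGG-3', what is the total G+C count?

Counting bases: T=4, C=4, G=3, A=4
G+C = 3 + 4 = 7

7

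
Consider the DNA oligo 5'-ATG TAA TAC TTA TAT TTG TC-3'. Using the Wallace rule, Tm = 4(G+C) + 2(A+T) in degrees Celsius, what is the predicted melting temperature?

Counting bases: A=6, C=2, G=2, T=10
So N_AT = 16 and N_GC = 4.
Tm = 4·4 + 2·16 = 16 + 32 = 48°C

48°C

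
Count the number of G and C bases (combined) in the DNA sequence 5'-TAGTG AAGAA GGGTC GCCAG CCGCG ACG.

A=7, G=11, T=3, C=7
G+C = 11 + 7 = 18

18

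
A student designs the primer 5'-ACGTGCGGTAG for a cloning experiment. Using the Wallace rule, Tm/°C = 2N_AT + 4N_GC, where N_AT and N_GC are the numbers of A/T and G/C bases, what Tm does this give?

Scanning the sequence gives A=2, C=2, G=5, T=2.
AT pairs contribute 4, GC pairs contribute 7.
Tm = 4·7 + 2·4 = 28 + 8 = 36°C

36°C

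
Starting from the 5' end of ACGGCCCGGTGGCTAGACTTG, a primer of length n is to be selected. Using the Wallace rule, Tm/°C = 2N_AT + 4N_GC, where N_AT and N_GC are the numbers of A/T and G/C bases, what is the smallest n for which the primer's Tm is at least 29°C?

n = 8

First 7 bases: ACGGCCC → Tm = 26°C (< 29°C)
First 8 bases: ACGGCCCG → Tm = 30°C (≥ 29°C)
Each additional base adds 2°C (A/T) or 4°C (G/C), so Tm is non-decreasing in n; n = 8 is the first length to reach 29°C.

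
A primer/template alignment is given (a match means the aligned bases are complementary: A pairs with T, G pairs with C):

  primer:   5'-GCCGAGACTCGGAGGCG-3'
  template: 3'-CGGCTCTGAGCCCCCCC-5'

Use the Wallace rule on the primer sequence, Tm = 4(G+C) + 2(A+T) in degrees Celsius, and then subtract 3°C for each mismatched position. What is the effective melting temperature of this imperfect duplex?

Primer base counts: A=3, T=1, G=8, C=5 → A+T=4, G+C=13
Perfect-match Tm = 2(4) + 4(13) = 8 + 52 = 60°C
Mismatches (positions where the bases are not complementary): 2 (at positions 13, 16)
Effective Tm = 60 − 2×3 = 60 − 6 = 54°C

54°C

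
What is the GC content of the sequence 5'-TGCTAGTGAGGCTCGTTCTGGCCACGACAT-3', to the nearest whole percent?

57%

Counting bases: T=8, G=9, C=8, A=5
G+C = 9 + 8 = 17 out of 30 bases
%GC = 17/30 × 100 = 56.67% ≈ 57%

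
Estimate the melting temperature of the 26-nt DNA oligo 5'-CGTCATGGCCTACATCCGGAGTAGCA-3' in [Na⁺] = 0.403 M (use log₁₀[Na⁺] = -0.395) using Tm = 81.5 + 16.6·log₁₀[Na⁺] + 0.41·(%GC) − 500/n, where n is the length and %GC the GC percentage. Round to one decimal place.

Length n = 26. Base counts: C=8, T=5, G=7, A=6
G+C = 15, so %GC = 15/26 × 100 = 57.692%
Salt term: 16.6 × (-0.395) = -6.557
GC term: 0.41 × 57.692 = 23.654; length term: −500/26 = −19.231
Tm = 81.5 + (-6.557) + 23.654 − 19.231 = 79.366 → 79.4°C

79.4°C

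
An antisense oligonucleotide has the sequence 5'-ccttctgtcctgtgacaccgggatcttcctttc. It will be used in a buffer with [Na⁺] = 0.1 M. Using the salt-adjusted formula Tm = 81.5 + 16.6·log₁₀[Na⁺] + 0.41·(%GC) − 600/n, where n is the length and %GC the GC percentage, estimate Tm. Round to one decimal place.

69.1°C

Length n = 33. Scanning the sequence gives G=6, A=3, T=12, C=12.
G+C = 18, so %GC = 18/33 × 100 = 54.545%
Salt term: 16.6 × (-1) = -16.6
GC term: 0.41 × 54.545 = 22.363; length term: −600/33 = −18.182
Tm = 81.5 + (-16.6) + 22.363 − 18.182 = 69.081 → 69.1°C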